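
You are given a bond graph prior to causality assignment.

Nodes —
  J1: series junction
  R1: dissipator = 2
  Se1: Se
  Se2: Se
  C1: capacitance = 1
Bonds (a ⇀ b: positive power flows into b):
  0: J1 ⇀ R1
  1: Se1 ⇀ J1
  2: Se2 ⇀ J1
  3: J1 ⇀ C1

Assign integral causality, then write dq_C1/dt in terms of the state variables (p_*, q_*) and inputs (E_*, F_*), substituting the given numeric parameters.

dq_C1/dt = E_Se1/2 + E_Se2/2 - q_C1/2

#1 |J1  (Se1 fixes effort; stroke away)
#2 |J1  (source Se2 imposes e)
#3 |J1  (prefer integral on C1)
#0 |R1  (closing 1-jn rule on J1)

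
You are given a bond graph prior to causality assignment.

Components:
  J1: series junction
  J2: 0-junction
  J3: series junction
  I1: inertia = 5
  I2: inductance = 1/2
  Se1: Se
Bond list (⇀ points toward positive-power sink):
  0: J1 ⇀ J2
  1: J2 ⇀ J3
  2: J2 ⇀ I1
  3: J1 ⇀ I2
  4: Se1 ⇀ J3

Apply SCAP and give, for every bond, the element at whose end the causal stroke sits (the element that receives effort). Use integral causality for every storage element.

β4 →J3  (Se1: effort source, stroke at far end)
β1 →J2  (J3 needs exactly one f-in)
β0 →J1  (0-jn J2 has e-setter on 1)
β2 →I1  (common-e at J2 fixed by 1)
β3 →I2  (closing 1-jn rule on J1)

b0 |J1
b1 |J2
b2 |I1
b3 |I2
b4 |J3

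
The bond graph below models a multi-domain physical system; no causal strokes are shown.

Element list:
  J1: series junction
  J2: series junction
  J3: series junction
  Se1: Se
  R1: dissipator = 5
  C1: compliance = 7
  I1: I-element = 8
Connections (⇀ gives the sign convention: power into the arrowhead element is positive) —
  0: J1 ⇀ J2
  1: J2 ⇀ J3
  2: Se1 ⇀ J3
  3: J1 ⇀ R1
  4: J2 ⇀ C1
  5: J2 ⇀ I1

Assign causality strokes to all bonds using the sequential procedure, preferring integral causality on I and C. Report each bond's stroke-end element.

β0 stroke at J2
β1 stroke at J2
β2 stroke at J3
β3 stroke at J1
β4 stroke at J2
β5 stroke at I1

b2 stroke at J3  (Se1 (Se) sets effort on bond)
b1 stroke at J2  (J3 needs exactly one f-in)
b4 stroke at J2  (C1 integral (e out))
b5 stroke at I1  (I1 integral (f out))
b0 stroke at J2  (1-jn J2 has f-setter on 5)
b3 stroke at J1  (common-f at J1 fixed by 0)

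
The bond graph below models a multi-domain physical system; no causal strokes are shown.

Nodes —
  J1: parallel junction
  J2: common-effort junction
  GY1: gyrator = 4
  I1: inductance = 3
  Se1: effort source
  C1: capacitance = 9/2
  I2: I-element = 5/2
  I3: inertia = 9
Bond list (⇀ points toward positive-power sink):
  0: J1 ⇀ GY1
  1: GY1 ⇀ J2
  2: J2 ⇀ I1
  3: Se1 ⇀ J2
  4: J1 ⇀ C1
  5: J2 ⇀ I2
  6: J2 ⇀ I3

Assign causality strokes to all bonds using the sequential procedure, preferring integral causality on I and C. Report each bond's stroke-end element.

bond 3 |J2  (source Se1 imposes e)
bond 1 |GY1  (0-jn J2 has e-setter on 3)
bond 2 |I1  (J2: bond 3 brought effort, rest push out)
bond 5 |I2  (common-e at J2 fixed by 3)
bond 6 |I3  (0-jn J2 has e-setter on 3)
bond 0 |GY1  (GY GY1: same side as bond 1)
bond 4 |J1  (J1: last free bond brings effort in)

b0 stroke→GY1
b1 stroke→GY1
b2 stroke→I1
b3 stroke→J2
b4 stroke→J1
b5 stroke→I2
b6 stroke→I3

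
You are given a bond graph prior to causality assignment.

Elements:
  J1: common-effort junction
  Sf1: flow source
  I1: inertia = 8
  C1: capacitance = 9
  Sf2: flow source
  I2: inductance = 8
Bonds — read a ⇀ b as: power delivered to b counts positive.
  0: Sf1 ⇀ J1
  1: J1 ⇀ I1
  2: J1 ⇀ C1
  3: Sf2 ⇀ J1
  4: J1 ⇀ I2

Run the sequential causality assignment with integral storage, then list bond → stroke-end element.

#0 →Sf1  (Sf1 fixes flow; stroke at Sf1)
#3 →Sf2  (Sf2 (Sf) sets flow on bond)
#1 →I1  (I1: I, integral causality)
#2 →J1  (C1: C, integral causality)
#4 →I2  (J1: bond 2 brought effort, rest push out)

b0 |Sf1
b1 |I1
b2 |J1
b3 |Sf2
b4 |I2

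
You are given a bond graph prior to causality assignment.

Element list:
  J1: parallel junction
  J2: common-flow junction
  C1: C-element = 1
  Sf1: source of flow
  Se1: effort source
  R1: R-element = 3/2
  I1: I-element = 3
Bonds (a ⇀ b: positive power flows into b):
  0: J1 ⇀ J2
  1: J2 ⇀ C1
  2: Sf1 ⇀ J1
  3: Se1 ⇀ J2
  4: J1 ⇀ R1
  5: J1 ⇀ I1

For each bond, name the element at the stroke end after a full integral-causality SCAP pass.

b0 stroke at J1
b1 stroke at J2
b2 stroke at Sf1
b3 stroke at J2
b4 stroke at R1
b5 stroke at I1

#2 |Sf1  (Sf1 (Sf) sets flow on bond)
#3 |J2  (Se1 (Se) sets effort on bond)
#1 |J2  (C1 outputs effort q/C1)
#0 |J1  (closing 1-jn rule on J2)
#4 |R1  (J1 effort already set via bond 0)
#5 |I1  (common-e at J1 fixed by 0)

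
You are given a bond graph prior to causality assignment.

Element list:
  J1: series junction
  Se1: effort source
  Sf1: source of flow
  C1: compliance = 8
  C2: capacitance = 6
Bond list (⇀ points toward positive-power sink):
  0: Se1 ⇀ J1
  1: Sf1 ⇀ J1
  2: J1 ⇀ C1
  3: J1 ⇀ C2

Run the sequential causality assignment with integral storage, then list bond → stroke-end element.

b0 →J1
b1 →Sf1
b2 →J1
b3 →J1

#0 stroke at J1  (Se1 fixes effort; stroke away)
#1 stroke at Sf1  (Sf1 fixes flow; stroke at Sf1)
#2 stroke at J1  (1-jn J1 has f-setter on 1)
#3 stroke at J1  (J1: bond 1 brought flow, rest push out)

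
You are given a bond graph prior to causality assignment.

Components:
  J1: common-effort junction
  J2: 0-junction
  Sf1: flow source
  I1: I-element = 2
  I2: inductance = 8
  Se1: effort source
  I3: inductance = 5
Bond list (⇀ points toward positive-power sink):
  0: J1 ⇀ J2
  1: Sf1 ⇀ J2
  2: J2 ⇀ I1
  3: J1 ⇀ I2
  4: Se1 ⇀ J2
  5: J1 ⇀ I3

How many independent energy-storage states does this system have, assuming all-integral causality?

b1 →Sf1  (Sf1: flow source, stroke at near end)
b4 →J2  (Se1: effort source, stroke at far end)
b0 →J1  (J2: bond 4 brought effort, rest push out)
b2 →I1  (common-e at J2 fixed by 4)
b3 →I2  (J1: bond 0 brought effort, rest push out)
b5 →I3  (common-e at J1 fixed by 0)

3  (I1, I2, I3 all integral)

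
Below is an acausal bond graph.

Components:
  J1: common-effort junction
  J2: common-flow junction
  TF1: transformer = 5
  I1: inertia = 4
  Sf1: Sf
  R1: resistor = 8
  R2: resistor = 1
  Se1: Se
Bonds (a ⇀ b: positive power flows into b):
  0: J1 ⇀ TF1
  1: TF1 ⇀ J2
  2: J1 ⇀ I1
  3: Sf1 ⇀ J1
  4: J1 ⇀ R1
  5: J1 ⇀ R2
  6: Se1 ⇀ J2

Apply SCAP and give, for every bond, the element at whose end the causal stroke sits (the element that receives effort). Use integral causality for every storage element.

bond 0 |J1
bond 1 |TF1
bond 2 |I1
bond 3 |Sf1
bond 4 |R1
bond 5 |R2
bond 6 |J2

#3 stroke→Sf1  (Sf1 fixes flow; stroke at Sf1)
#6 stroke→J2  (Se1 fixes effort; stroke away)
#1 stroke→TF1  (only one flow-in slot at J2)
#0 stroke→J1  (TF1: transformer flips bond 1)
#2 stroke→I1  (J1: bond 0 brought effort, rest push out)
#4 stroke→R1  (0-jn J1 has e-setter on 0)
#5 stroke→R2  (0-jn J1 has e-setter on 0)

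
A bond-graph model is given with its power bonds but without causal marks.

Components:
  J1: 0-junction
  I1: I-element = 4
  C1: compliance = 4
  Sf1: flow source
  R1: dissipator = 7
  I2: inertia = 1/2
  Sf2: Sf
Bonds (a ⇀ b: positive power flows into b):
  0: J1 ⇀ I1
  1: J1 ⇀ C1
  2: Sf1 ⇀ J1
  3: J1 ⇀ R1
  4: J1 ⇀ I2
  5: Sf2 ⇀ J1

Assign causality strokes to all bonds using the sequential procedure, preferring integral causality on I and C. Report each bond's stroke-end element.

b2 →Sf1  (source Sf1 imposes f)
b5 →Sf2  (Sf2: flow source, stroke at near end)
b0 →I1  (I1 outputs flow p/I1)
b1 →J1  (C1 integral (e out))
b3 →R1  (common-e at J1 fixed by 1)
b4 →I2  (common-e at J1 fixed by 1)

bond 0 |I1
bond 1 |J1
bond 2 |Sf1
bond 3 |R1
bond 4 |I2
bond 5 |Sf2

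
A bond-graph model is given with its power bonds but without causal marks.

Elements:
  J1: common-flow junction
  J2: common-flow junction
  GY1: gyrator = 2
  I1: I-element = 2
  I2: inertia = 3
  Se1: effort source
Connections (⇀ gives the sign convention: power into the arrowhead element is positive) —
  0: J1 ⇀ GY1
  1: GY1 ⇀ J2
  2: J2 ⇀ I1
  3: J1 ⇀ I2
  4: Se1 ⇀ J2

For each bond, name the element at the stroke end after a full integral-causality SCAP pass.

#4 stroke at J2  (source Se1 imposes e)
#2 stroke at I1  (I1 outputs flow p/I1)
#1 stroke at J2  (1-jn J2 has f-setter on 2)
#0 stroke at J1  (GY1 both-in/both-out from 1)
#3 stroke at I2  (closing 1-jn rule on J1)

#0 |J1
#1 |J2
#2 |I1
#3 |I2
#4 |J2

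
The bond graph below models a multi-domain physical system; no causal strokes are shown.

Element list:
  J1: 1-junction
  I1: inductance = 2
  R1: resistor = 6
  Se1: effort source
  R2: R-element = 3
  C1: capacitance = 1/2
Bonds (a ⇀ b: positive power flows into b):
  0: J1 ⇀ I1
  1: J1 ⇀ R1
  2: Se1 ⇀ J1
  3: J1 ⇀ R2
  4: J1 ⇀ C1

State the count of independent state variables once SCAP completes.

2  (C1, I1 all integral)

b2 stroke at J1  (source Se1 imposes e)
b0 stroke at I1  (I1 outputs flow p/I1)
b1 stroke at J1  (1-jn J1 has f-setter on 0)
b3 stroke at J1  (J1: bond 0 brought flow, rest push out)
b4 stroke at J1  (J1 flow already set via bond 0)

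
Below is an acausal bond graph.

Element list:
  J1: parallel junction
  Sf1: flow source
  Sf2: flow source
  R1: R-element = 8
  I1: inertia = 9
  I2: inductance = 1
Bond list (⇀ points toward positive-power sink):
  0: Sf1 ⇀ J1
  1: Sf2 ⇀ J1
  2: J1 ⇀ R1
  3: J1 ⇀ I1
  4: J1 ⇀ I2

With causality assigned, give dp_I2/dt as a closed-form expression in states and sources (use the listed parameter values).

#0 stroke→Sf1  (Sf1 (Sf) sets flow on bond)
#1 stroke→Sf2  (Sf2: flow source, stroke at near end)
#3 stroke→I1  (I1 integral (f out))
#4 stroke→I2  (prefer integral on I2)
#2 stroke→J1  (J1 needs exactly one e-in)

dp_I2/dt = 8*F_Sf1 + 8*F_Sf2 - 8*p_I1/9 - 8*p_I2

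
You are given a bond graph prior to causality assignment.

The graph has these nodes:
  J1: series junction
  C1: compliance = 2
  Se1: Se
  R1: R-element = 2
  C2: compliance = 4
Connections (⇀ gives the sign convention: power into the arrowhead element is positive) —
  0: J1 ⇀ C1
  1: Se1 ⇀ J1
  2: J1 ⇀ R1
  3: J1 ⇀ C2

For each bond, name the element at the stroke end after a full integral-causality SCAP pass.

b1 stroke→J1  (Se1: effort source, stroke at far end)
b0 stroke→J1  (prefer integral on C1)
b3 stroke→J1  (C2: C, integral causality)
b2 stroke→R1  (J1: last free bond brings flow in)

β0 stroke→J1
β1 stroke→J1
β2 stroke→R1
β3 stroke→J1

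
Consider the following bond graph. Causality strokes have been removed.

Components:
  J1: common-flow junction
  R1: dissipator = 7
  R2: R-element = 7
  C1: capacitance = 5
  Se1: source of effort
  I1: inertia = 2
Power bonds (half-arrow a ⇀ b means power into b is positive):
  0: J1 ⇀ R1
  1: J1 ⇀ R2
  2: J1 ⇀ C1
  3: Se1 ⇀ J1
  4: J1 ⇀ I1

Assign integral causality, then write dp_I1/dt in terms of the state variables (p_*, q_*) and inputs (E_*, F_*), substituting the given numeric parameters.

dp_I1/dt = E_Se1 - 7*p_I1 - q_C1/5

#3 |J1  (source Se1 imposes e)
#2 |J1  (C1: C, integral causality)
#4 |I1  (I1 integral (f out))
#0 |J1  (1-jn J1 has f-setter on 4)
#1 |J1  (J1: bond 4 brought flow, rest push out)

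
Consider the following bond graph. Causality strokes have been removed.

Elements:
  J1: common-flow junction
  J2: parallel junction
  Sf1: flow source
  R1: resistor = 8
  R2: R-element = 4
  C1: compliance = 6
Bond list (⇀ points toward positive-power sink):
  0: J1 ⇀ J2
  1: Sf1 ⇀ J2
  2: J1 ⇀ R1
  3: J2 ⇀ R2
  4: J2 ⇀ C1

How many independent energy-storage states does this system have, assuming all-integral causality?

b1 stroke at Sf1  (Sf1 (Sf) sets flow on bond)
b4 stroke at J2  (C1 outputs effort q/C1)
b0 stroke at J1  (J2: bond 4 brought effort, rest push out)
b3 stroke at R2  (0-jn J2 has e-setter on 4)
b2 stroke at R1  (J1 needs exactly one f-in)

1  (C1 all integral)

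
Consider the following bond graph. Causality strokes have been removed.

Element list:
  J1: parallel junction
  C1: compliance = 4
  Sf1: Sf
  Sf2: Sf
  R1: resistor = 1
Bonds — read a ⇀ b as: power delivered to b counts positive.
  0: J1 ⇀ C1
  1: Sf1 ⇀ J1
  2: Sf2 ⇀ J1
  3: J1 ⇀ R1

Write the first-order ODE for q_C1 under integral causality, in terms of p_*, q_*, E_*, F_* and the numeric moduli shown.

b1 |Sf1  (Sf1: flow source, stroke at near end)
b2 |Sf2  (source Sf2 imposes f)
b0 |J1  (C1 integral (e out))
b3 |R1  (J1 effort already set via bond 0)

dq_C1/dt = F_Sf1 + F_Sf2 - q_C1/4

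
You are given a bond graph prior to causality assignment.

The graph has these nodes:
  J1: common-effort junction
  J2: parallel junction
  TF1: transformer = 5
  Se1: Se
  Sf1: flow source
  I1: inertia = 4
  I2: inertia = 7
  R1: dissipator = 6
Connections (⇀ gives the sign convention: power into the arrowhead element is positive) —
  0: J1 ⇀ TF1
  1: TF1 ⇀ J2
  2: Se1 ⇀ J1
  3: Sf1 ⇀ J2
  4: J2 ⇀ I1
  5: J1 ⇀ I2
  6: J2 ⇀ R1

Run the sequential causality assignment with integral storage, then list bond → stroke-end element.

bond 0 |TF1
bond 1 |J2
bond 2 |J1
bond 3 |Sf1
bond 4 |I1
bond 5 |I2
bond 6 |R1

β2 →J1  (Se1 fixes effort; stroke away)
β3 →Sf1  (Sf1 (Sf) sets flow on bond)
β0 →TF1  (J1: bond 2 brought effort, rest push out)
β5 →I2  (J1 effort already set via bond 2)
β1 →J2  (TF1 one-in-one-out from 0)
β4 →I1  (J2 effort already set via bond 1)
β6 →R1  (J2 effort already set via bond 1)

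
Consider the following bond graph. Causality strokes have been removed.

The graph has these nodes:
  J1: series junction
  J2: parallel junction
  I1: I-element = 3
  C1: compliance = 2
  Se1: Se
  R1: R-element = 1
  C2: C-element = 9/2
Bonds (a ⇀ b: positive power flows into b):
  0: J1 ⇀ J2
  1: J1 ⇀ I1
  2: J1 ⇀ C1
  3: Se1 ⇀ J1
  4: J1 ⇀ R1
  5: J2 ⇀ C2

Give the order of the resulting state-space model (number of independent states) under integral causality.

3  (C1, C2, I1 all integral)

b3 stroke at J1  (Se1 (Se) sets effort on bond)
b1 stroke at I1  (prefer integral on I1)
b0 stroke at J1  (J1: bond 1 brought flow, rest push out)
b2 stroke at J1  (1-jn J1 has f-setter on 1)
b4 stroke at J1  (J1 flow already set via bond 1)
b5 stroke at J2  (only one effort-in slot at J2)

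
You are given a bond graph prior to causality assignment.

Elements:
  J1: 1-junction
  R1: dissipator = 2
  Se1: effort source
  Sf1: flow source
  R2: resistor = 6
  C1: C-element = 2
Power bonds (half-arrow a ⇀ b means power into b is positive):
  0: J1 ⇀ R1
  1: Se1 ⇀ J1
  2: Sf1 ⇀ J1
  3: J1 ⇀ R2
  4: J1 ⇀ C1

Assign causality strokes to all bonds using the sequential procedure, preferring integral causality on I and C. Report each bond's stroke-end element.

#1 stroke→J1  (Se1 (Se) sets effort on bond)
#2 stroke→Sf1  (Sf1 fixes flow; stroke at Sf1)
#0 stroke→J1  (J1 flow already set via bond 2)
#3 stroke→J1  (J1: bond 2 brought flow, rest push out)
#4 stroke→J1  (J1: bond 2 brought flow, rest push out)

b0 stroke at J1
b1 stroke at J1
b2 stroke at Sf1
b3 stroke at J1
b4 stroke at J1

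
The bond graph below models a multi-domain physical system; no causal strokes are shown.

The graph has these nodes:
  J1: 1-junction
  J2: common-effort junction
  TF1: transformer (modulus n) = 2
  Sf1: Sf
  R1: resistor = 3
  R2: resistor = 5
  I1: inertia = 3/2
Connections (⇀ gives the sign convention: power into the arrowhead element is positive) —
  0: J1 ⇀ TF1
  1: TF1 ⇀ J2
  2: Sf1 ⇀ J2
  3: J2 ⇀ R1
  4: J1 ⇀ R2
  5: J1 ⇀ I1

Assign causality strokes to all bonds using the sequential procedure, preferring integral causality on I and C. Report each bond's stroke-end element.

bond 0 |J1
bond 1 |TF1
bond 2 |Sf1
bond 3 |J2
bond 4 |J1
bond 5 |I1

β2 |Sf1  (source Sf1 imposes f)
β5 |I1  (I1 integral (f out))
β0 |J1  (J1 flow already set via bond 5)
β4 |J1  (common-f at J1 fixed by 5)
β1 |TF1  (TF1 one-in-one-out from 0)
β3 |J2  (J2: last free bond brings effort in)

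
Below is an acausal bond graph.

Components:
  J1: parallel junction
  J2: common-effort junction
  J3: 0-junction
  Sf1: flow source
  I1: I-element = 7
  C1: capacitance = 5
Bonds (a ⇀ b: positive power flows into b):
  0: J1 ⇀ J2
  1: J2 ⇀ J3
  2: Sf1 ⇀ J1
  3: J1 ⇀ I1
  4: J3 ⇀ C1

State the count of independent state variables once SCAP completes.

bond 2 →Sf1  (source Sf1 imposes f)
bond 3 →I1  (I1 integral (f out))
bond 0 →J1  (only one effort-in slot at J1)
bond 1 →J2  (J2 needs exactly one e-in)
bond 4 →J3  (J3 needs exactly one e-in)

2  (C1, I1 all integral)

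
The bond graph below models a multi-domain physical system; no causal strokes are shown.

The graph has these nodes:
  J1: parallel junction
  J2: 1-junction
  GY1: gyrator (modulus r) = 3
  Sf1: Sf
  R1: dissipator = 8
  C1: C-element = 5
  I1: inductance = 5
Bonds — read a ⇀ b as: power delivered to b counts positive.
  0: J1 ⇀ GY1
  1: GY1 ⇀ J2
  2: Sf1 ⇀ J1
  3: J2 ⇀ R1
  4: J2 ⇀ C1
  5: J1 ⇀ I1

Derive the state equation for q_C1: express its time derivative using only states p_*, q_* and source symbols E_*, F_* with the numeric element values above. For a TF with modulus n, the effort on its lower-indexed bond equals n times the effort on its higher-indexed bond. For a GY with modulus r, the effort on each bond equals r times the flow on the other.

bond 2 |Sf1  (Sf1 fixes flow; stroke at Sf1)
bond 4 |J2  (C1: C, integral causality)
bond 5 |I1  (I1 integral (f out))
bond 0 |J1  (J1: last free bond brings effort in)
bond 1 |J2  (GY1: gyrator matches bond 0)
bond 3 |R1  (closing 1-jn rule on J2)

dq_C1/dt = 3*F_Sf1/8 - 3*p_I1/40 - q_C1/40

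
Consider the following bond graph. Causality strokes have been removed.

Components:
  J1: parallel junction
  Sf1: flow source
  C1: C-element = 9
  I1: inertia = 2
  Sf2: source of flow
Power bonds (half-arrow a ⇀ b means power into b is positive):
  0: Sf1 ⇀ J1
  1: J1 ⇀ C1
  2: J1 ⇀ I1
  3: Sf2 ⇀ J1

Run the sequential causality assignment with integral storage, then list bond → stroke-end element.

bond 0 →Sf1  (source Sf1 imposes f)
bond 3 →Sf2  (Sf2 fixes flow; stroke at Sf2)
bond 1 →J1  (C1 outputs effort q/C1)
bond 2 →I1  (common-e at J1 fixed by 1)

β0 stroke→Sf1
β1 stroke→J1
β2 stroke→I1
β3 stroke→Sf2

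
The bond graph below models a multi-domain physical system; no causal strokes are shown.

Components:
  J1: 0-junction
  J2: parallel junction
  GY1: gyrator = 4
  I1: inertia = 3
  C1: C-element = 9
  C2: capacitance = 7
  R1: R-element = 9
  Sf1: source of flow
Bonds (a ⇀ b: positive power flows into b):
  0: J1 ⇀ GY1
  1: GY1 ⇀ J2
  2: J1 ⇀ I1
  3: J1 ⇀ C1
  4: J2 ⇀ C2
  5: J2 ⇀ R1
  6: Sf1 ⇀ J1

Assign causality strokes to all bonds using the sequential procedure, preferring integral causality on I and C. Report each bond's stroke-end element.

β6 stroke→Sf1  (Sf1 (Sf) sets flow on bond)
β2 stroke→I1  (I1 integral (f out))
β3 stroke→J1  (C1: C, integral causality)
β0 stroke→GY1  (0-jn J1 has e-setter on 3)
β1 stroke→GY1  (GY1 both-in/both-out from 0)
β4 stroke→J2  (C2 outputs effort q/C2)
β5 stroke→R1  (common-e at J2 fixed by 4)

#0 →GY1
#1 →GY1
#2 →I1
#3 →J1
#4 →J2
#5 →R1
#6 →Sf1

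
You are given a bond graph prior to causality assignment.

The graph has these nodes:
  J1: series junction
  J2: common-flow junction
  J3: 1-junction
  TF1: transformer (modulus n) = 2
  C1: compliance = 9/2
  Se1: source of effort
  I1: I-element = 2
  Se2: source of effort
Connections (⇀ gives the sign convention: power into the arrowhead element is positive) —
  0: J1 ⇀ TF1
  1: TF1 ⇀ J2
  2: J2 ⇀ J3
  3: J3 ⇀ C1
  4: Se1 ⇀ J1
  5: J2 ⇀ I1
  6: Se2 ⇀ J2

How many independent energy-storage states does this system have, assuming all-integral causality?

2  (C1, I1 all integral)

b4 stroke at J1  (Se1 fixes effort; stroke away)
b6 stroke at J2  (Se2 fixes effort; stroke away)
b0 stroke at TF1  (only one flow-in slot at J1)
b1 stroke at J2  (through TF1, causality passes straight; one stroke at TF1)
b3 stroke at J3  (C1 integral (e out))
b2 stroke at J2  (J3 needs exactly one f-in)
b5 stroke at I1  (closing 1-jn rule on J2)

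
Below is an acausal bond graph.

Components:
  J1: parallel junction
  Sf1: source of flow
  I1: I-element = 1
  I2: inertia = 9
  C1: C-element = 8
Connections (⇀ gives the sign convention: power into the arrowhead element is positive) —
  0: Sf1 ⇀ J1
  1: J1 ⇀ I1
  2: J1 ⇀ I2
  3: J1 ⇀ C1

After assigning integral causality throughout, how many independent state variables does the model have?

3  (C1, I1, I2 all integral)

bond 0 →Sf1  (Sf1: flow source, stroke at near end)
bond 1 →I1  (I1 integral (f out))
bond 2 →I2  (I2 integral (f out))
bond 3 →J1  (J1 needs exactly one e-in)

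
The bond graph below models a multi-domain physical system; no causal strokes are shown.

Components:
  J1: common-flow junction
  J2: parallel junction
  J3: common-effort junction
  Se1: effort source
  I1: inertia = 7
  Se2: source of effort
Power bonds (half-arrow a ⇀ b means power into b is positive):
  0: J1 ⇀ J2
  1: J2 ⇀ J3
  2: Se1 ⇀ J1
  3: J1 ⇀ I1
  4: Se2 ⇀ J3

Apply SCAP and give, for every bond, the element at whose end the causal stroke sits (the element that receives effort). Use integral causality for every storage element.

#2 →J1  (Se1 fixes effort; stroke away)
#4 →J3  (Se2 (Se) sets effort on bond)
#1 →J2  (common-e at J3 fixed by 4)
#0 →J1  (common-e at J2 fixed by 1)
#3 →I1  (J1 needs exactly one f-in)

#0 stroke→J1
#1 stroke→J2
#2 stroke→J1
#3 stroke→I1
#4 stroke→J3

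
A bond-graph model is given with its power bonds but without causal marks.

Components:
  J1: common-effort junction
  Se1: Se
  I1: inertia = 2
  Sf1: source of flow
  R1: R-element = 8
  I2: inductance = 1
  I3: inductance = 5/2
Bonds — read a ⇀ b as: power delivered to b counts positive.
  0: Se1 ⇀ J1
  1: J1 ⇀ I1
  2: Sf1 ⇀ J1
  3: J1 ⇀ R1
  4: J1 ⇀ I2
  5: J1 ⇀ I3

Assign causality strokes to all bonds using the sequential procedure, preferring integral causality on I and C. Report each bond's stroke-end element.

bond 0 →J1  (Se1 (Se) sets effort on bond)
bond 2 →Sf1  (Sf1: flow source, stroke at near end)
bond 1 →I1  (J1: bond 0 brought effort, rest push out)
bond 3 →R1  (J1: bond 0 brought effort, rest push out)
bond 4 →I2  (0-jn J1 has e-setter on 0)
bond 5 →I3  (0-jn J1 has e-setter on 0)

#0 stroke at J1
#1 stroke at I1
#2 stroke at Sf1
#3 stroke at R1
#4 stroke at I2
#5 stroke at I3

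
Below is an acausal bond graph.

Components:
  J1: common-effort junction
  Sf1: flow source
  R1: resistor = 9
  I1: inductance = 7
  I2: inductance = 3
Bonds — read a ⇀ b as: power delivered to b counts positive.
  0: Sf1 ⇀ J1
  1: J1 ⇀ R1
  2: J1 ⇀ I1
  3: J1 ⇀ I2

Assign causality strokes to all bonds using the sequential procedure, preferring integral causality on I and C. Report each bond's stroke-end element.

b0 stroke at Sf1  (source Sf1 imposes f)
b2 stroke at I1  (I1: I, integral causality)
b3 stroke at I2  (I2: I, integral causality)
b1 stroke at J1  (only one effort-in slot at J1)

#0 stroke at Sf1
#1 stroke at J1
#2 stroke at I1
#3 stroke at I2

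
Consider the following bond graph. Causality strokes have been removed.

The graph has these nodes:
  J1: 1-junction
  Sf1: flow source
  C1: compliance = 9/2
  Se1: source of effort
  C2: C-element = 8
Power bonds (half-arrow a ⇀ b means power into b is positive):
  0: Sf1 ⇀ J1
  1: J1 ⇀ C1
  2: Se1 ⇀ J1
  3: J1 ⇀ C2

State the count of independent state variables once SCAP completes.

β0 |Sf1  (Sf1 (Sf) sets flow on bond)
β2 |J1  (Se1 (Se) sets effort on bond)
β1 |J1  (1-jn J1 has f-setter on 0)
β3 |J1  (J1: bond 0 brought flow, rest push out)

2  (C1, C2 all integral)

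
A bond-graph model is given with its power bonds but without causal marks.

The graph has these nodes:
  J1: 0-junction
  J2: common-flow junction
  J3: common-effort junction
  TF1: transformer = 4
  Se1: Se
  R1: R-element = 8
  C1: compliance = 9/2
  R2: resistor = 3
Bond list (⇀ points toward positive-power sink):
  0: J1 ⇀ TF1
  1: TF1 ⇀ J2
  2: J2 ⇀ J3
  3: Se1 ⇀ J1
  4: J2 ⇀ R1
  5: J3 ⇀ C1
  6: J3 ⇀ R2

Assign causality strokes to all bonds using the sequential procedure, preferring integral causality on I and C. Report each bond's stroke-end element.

bond 0 |TF1
bond 1 |J2
bond 2 |J2
bond 3 |J1
bond 4 |R1
bond 5 |J3
bond 6 |R2

#3 →J1  (Se1 fixes effort; stroke away)
#0 →TF1  (0-jn J1 has e-setter on 3)
#1 →J2  (through TF1, causality passes straight; one stroke at TF1)
#5 →J3  (C1 outputs effort q/C1)
#2 →J2  (common-e at J3 fixed by 5)
#6 →R2  (0-jn J3 has e-setter on 5)
#4 →R1  (J2: last free bond brings flow in)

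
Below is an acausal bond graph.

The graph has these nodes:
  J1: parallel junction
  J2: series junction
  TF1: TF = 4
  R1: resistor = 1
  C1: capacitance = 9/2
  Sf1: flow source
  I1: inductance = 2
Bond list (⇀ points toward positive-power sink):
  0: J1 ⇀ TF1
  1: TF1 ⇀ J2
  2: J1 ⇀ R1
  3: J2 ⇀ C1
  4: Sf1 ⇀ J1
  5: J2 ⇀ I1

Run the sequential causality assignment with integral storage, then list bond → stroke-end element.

b0 →TF1
b1 →J2
b2 →J1
b3 →J2
b4 →Sf1
b5 →I1

b4 |Sf1  (source Sf1 imposes f)
b3 |J2  (C1 outputs effort q/C1)
b5 |I1  (I1 integral (f out))
b1 |J2  (1-jn J2 has f-setter on 5)
b0 |TF1  (through TF1, causality passes straight; one stroke at TF1)
b2 |J1  (J1: last free bond brings effort in)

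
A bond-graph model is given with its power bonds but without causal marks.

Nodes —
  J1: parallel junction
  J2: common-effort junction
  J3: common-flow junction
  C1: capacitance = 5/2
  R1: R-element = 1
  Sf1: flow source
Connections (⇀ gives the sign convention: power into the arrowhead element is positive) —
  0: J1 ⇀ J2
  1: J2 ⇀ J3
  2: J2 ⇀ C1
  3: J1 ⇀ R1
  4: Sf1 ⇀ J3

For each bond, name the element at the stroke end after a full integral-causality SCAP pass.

#0 stroke at J1
#1 stroke at J3
#2 stroke at J2
#3 stroke at R1
#4 stroke at Sf1

#4 stroke→Sf1  (Sf1 (Sf) sets flow on bond)
#1 stroke→J3  (1-jn J3 has f-setter on 4)
#2 stroke→J2  (C1 integral (e out))
#0 stroke→J1  (J2: bond 2 brought effort, rest push out)
#3 stroke→R1  (J1: bond 0 brought effort, rest push out)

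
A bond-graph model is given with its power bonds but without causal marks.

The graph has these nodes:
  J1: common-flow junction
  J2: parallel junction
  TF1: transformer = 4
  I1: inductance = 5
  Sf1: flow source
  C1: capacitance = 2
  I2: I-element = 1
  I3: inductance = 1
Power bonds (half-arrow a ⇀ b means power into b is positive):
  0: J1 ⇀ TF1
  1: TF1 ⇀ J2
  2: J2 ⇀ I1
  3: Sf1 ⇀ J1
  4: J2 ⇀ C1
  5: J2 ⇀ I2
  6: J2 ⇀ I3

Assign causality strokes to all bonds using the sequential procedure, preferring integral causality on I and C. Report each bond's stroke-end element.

b3 stroke→Sf1  (Sf1: flow source, stroke at near end)
b0 stroke→J1  (J1 flow already set via bond 3)
b1 stroke→TF1  (TF TF1: opposite of bond 0)
b2 stroke→I1  (I1 integral (f out))
b4 stroke→J2  (C1: C, integral causality)
b5 stroke→I2  (J2: bond 4 brought effort, rest push out)
b6 stroke→I3  (J2: bond 4 brought effort, rest push out)

bond 0 stroke at J1
bond 1 stroke at TF1
bond 2 stroke at I1
bond 3 stroke at Sf1
bond 4 stroke at J2
bond 5 stroke at I2
bond 6 stroke at I3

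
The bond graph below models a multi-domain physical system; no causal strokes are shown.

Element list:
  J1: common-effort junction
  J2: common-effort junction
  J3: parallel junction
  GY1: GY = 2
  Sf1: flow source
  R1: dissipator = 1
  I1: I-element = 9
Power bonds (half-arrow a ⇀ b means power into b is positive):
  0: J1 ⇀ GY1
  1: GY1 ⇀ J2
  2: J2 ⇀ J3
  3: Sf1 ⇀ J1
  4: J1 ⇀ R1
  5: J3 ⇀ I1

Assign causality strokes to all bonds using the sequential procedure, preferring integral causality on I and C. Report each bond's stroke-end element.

β0 |J1
β1 |J2
β2 |J3
β3 |Sf1
β4 |R1
β5 |I1

#3 →Sf1  (Sf1: flow source, stroke at near end)
#5 →I1  (prefer integral on I1)
#2 →J3  (J3 needs exactly one e-in)
#1 →J2  (only one effort-in slot at J2)
#0 →J1  (through GY1, causality inverts; strokes same side of GY1)
#4 →R1  (common-e at J1 fixed by 0)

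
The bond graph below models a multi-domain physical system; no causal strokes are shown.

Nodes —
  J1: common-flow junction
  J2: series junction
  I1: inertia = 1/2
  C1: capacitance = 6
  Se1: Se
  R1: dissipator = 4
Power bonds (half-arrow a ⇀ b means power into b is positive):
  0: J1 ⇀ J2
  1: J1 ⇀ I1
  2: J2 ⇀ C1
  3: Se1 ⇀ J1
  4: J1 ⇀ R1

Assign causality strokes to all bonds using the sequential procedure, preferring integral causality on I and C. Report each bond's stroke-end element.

b0 stroke at J1
b1 stroke at I1
b2 stroke at J2
b3 stroke at J1
b4 stroke at J1

bond 3 stroke at J1  (Se1 fixes effort; stroke away)
bond 1 stroke at I1  (I1 outputs flow p/I1)
bond 0 stroke at J1  (J1 flow already set via bond 1)
bond 4 stroke at J1  (J1 flow already set via bond 1)
bond 2 stroke at J2  (1-jn J2 has f-setter on 0)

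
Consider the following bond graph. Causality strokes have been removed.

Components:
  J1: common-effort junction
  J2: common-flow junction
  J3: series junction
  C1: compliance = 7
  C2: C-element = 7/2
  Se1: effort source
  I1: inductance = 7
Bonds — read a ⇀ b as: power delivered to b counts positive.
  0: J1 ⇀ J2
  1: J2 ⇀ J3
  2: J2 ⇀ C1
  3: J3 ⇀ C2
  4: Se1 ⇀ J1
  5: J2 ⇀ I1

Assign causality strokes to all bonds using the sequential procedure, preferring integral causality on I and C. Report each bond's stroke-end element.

bond 4 stroke at J1  (Se1 fixes effort; stroke away)
bond 0 stroke at J2  (0-jn J1 has e-setter on 4)
bond 2 stroke at J2  (C1: C, integral causality)
bond 3 stroke at J3  (prefer integral on C2)
bond 1 stroke at J2  (J3: last free bond brings flow in)
bond 5 stroke at I1  (closing 1-jn rule on J2)

β0 →J2
β1 →J2
β2 →J2
β3 →J3
β4 →J1
β5 →I1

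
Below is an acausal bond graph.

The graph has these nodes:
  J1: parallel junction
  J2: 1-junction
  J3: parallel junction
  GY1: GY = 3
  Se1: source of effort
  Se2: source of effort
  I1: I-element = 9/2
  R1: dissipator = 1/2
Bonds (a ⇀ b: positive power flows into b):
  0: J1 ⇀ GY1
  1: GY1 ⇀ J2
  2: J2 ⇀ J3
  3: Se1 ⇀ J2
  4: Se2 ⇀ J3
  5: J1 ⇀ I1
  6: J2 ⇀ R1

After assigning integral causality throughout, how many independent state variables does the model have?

#3 →J2  (Se1 fixes effort; stroke away)
#4 →J3  (Se2 (Se) sets effort on bond)
#2 →J2  (common-e at J3 fixed by 4)
#5 →I1  (prefer integral on I1)
#0 →J1  (J1 needs exactly one e-in)
#1 →J2  (through GY1, causality inverts; strokes same side of GY1)
#6 →R1  (J2: last free bond brings flow in)

1  (I1 all integral)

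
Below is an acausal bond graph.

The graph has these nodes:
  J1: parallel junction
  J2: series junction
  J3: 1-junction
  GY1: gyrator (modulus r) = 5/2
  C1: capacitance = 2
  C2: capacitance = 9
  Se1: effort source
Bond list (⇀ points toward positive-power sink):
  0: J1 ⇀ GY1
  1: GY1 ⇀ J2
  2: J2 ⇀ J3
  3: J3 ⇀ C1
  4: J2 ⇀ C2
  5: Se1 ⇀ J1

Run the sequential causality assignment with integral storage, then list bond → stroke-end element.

β0 stroke at GY1
β1 stroke at GY1
β2 stroke at J2
β3 stroke at J3
β4 stroke at J2
β5 stroke at J1

#5 stroke→J1  (Se1: effort source, stroke at far end)
#0 stroke→GY1  (J1: bond 5 brought effort, rest push out)
#1 stroke→GY1  (GY1 both-in/both-out from 0)
#2 stroke→J2  (J2: bond 1 brought flow, rest push out)
#4 stroke→J2  (common-f at J2 fixed by 1)
#3 stroke→J3  (common-f at J3 fixed by 2)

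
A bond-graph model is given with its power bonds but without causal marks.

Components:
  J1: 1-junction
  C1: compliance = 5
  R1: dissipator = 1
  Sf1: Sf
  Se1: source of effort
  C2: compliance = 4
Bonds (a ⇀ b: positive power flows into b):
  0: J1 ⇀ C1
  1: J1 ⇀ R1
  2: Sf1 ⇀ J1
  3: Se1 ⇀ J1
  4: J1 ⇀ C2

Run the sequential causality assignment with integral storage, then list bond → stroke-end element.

#0 stroke→J1
#1 stroke→J1
#2 stroke→Sf1
#3 stroke→J1
#4 stroke→J1

bond 2 |Sf1  (Sf1 (Sf) sets flow on bond)
bond 3 |J1  (Se1: effort source, stroke at far end)
bond 0 |J1  (J1 flow already set via bond 2)
bond 1 |J1  (J1 flow already set via bond 2)
bond 4 |J1  (1-jn J1 has f-setter on 2)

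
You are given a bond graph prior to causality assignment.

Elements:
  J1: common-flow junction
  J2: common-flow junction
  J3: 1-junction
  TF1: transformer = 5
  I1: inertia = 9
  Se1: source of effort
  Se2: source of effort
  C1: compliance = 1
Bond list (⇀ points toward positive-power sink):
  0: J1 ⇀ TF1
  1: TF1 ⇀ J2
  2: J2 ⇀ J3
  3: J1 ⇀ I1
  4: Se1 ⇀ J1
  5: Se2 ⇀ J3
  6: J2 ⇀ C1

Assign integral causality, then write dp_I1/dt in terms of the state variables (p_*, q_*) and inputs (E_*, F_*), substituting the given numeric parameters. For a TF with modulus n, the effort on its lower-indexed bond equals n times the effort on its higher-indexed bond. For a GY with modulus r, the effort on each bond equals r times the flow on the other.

b4 →J1  (Se1 fixes effort; stroke away)
b5 →J3  (Se2: effort source, stroke at far end)
b2 →J2  (J3 needs exactly one f-in)
b3 →I1  (prefer integral on I1)
b0 →J1  (J1: bond 3 brought flow, rest push out)
b1 →TF1  (through TF1, causality passes straight; one stroke at TF1)
b6 →J2  (common-f at J2 fixed by 1)

dp_I1/dt = E_Se1 + 5*E_Se2 - 5*q_C1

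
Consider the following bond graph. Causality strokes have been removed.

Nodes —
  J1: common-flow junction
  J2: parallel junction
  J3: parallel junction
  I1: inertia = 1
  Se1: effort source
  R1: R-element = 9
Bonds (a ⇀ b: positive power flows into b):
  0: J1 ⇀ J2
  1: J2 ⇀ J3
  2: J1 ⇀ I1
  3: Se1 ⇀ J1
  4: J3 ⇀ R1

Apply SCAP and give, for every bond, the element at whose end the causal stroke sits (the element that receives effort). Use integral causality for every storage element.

β0 →J1
β1 →J2
β2 →I1
β3 →J1
β4 →J3

#3 stroke at J1  (Se1: effort source, stroke at far end)
#2 stroke at I1  (I1 integral (f out))
#0 stroke at J1  (common-f at J1 fixed by 2)
#1 stroke at J2  (J2: last free bond brings effort in)
#4 stroke at J3  (only one effort-in slot at J3)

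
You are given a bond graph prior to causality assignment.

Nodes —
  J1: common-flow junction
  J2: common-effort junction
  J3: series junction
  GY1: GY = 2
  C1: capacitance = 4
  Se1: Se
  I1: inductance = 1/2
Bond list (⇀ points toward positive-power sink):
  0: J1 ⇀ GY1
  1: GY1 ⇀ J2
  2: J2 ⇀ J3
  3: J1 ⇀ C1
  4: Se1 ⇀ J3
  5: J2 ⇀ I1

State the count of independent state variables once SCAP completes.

#4 →J3  (Se1: effort source, stroke at far end)
#2 →J2  (only one flow-in slot at J3)
#1 →GY1  (0-jn J2 has e-setter on 2)
#5 →I1  (J2: bond 2 brought effort, rest push out)
#0 →GY1  (GY1 both-in/both-out from 1)
#3 →J1  (1-jn J1 has f-setter on 0)

2  (C1, I1 all integral)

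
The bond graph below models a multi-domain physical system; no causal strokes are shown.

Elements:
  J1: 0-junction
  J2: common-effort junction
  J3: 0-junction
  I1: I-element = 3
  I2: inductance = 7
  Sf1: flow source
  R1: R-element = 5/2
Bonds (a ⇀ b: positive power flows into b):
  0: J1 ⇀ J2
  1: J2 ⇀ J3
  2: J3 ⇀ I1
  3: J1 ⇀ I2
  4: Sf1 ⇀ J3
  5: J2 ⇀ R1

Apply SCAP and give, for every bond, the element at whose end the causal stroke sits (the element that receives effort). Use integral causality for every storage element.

b4 →Sf1  (Sf1 fixes flow; stroke at Sf1)
b2 →I1  (I1 outputs flow p/I1)
b1 →J3  (closing 0-jn rule on J3)
b3 →I2  (prefer integral on I2)
b0 →J1  (J1 needs exactly one e-in)
b5 →J2  (J2 needs exactly one e-in)

β0 stroke→J1
β1 stroke→J3
β2 stroke→I1
β3 stroke→I2
β4 stroke→Sf1
β5 stroke→J2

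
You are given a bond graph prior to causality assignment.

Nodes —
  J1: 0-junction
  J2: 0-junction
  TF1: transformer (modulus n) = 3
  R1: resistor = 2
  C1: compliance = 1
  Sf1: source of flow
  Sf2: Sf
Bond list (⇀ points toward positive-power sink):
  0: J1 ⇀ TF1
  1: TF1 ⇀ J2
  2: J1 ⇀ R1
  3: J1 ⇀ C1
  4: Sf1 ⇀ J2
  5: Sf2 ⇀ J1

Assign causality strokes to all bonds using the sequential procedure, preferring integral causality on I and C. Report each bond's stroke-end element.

bond 4 |Sf1  (source Sf1 imposes f)
bond 5 |Sf2  (source Sf2 imposes f)
bond 1 |J2  (closing 0-jn rule on J2)
bond 0 |TF1  (TF TF1: opposite of bond 1)
bond 3 |J1  (prefer integral on C1)
bond 2 |R1  (J1 effort already set via bond 3)

#0 stroke→TF1
#1 stroke→J2
#2 stroke→R1
#3 stroke→J1
#4 stroke→Sf1
#5 stroke→Sf2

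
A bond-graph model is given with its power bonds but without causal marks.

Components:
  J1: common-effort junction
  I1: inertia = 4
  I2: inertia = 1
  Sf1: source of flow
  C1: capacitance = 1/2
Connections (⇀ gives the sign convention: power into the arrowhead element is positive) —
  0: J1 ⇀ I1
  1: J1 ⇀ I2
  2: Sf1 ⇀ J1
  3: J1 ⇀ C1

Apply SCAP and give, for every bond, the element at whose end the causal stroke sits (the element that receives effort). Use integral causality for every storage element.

bond 2 stroke→Sf1  (Sf1 (Sf) sets flow on bond)
bond 0 stroke→I1  (I1: I, integral causality)
bond 1 stroke→I2  (I2: I, integral causality)
bond 3 stroke→J1  (J1 needs exactly one e-in)

bond 0 stroke at I1
bond 1 stroke at I2
bond 2 stroke at Sf1
bond 3 stroke at J1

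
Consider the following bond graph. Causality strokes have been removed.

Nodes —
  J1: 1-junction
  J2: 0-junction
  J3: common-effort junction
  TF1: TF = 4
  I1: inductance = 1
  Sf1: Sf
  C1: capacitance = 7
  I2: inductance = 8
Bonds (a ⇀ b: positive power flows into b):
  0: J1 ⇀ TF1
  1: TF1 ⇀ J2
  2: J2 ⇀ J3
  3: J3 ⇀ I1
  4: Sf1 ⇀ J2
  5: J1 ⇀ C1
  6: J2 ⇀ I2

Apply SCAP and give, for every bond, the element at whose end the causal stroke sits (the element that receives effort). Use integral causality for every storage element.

b4 stroke at Sf1  (source Sf1 imposes f)
b3 stroke at I1  (prefer integral on I1)
b2 stroke at J3  (closing 0-jn rule on J3)
b5 stroke at J1  (prefer integral on C1)
b0 stroke at TF1  (only one flow-in slot at J1)
b1 stroke at J2  (TF1: transformer flips bond 0)
b6 stroke at I2  (common-e at J2 fixed by 1)

β0 stroke→TF1
β1 stroke→J2
β2 stroke→J3
β3 stroke→I1
β4 stroke→Sf1
β5 stroke→J1
β6 stroke→I2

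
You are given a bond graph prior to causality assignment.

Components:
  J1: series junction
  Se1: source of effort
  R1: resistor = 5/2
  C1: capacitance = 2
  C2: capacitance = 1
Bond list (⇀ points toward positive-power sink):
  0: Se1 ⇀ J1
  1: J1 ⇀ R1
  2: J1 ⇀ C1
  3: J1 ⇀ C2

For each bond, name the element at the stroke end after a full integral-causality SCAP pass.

bond 0 stroke→J1
bond 1 stroke→R1
bond 2 stroke→J1
bond 3 stroke→J1

β0 |J1  (Se1 fixes effort; stroke away)
β2 |J1  (prefer integral on C1)
β3 |J1  (C2 outputs effort q/C2)
β1 |R1  (only one flow-in slot at J1)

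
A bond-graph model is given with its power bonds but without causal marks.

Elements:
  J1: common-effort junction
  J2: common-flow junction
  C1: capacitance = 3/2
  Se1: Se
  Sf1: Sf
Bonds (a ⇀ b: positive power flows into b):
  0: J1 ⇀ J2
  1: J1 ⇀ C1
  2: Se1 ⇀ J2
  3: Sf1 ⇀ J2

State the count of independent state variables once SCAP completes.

1  (C1 all integral)

bond 2 stroke→J2  (Se1 (Se) sets effort on bond)
bond 3 stroke→Sf1  (Sf1 fixes flow; stroke at Sf1)
bond 0 stroke→J2  (1-jn J2 has f-setter on 3)
bond 1 stroke→J1  (J1 needs exactly one e-in)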